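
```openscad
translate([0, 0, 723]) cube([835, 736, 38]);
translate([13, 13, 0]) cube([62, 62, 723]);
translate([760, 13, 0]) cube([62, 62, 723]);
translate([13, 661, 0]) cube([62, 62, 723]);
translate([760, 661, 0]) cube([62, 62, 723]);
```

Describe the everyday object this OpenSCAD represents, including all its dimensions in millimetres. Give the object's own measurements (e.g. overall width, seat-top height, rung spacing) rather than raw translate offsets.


A rectangular dining table. The top is 835×736×38 mm with its upper surface at z = 761 mm. It stands on four 62×62 mm square legs, each inset 13 mm from the nearest pair of top edges, running from the floor to the underside of the top.


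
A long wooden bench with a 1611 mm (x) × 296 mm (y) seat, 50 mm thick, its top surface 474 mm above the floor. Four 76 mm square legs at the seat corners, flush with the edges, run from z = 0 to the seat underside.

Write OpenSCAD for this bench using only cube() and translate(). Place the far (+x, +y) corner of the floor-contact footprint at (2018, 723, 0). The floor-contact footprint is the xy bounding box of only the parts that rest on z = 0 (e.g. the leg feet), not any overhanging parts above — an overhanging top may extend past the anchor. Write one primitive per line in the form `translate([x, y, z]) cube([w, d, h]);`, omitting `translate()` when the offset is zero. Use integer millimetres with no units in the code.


// leg_h = 474 − 50 = 424
translate([407, 427, 424]) cube([1611, 296, 50]);
translate([407, 427, 0]) cube([76, 76, 424]);
translate([407, 647, 0]) cube([76, 76, 424]);
translate([1942, 427, 0]) cube([76, 76, 424]);
translate([1942, 647, 0]) cube([76, 76, 424]);


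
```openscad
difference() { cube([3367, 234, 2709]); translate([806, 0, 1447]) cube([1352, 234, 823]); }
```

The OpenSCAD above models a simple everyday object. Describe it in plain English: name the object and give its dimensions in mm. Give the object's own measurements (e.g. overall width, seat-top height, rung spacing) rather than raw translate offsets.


A wall 3367 mm long (x), 234 mm thick (y), 2709 mm tall, with a rectangular window opening cut through it. The opening is 1352 mm wide and 823 mm tall; its sill is at z = 1447 mm and its near (−x) edge is 806 mm from the wall's −x end. The opening passes through the full wall thickness.


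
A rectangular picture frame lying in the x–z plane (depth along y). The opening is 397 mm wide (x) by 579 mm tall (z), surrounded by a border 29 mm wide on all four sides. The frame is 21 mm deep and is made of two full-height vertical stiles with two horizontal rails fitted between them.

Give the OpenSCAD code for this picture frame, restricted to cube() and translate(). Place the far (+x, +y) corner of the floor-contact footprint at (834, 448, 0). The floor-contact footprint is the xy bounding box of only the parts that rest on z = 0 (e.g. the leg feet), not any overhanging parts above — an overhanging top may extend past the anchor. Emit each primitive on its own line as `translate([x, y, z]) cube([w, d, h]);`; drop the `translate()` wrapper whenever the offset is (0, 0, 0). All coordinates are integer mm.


translate([379, 427, 0]) cube([29, 21, 637]);
translate([805, 427, 0]) cube([29, 21, 637]);
translate([408, 427, 0]) cube([397, 21, 29]);
translate([408, 427, 608]) cube([397, 21, 29]);


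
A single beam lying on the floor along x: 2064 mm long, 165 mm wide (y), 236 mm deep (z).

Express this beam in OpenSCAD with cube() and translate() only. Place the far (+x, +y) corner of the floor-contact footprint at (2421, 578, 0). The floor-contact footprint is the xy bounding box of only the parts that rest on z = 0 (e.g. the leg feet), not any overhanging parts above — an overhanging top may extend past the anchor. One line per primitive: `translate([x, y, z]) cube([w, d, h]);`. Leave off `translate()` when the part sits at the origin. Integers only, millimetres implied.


translate([357, 413, 0]) cube([2064, 165, 236]);


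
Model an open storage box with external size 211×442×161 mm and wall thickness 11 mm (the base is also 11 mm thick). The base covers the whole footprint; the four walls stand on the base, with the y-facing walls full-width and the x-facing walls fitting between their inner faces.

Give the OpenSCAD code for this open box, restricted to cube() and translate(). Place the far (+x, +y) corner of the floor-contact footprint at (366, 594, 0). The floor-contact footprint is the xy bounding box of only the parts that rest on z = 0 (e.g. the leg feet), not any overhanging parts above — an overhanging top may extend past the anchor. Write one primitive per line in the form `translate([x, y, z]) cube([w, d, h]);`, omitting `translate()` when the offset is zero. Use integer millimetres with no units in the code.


translate([155, 152, 0]) cube([211, 442, 11]);
translate([155, 152, 11]) cube([211, 11, 150]);
translate([155, 583, 11]) cube([211, 11, 150]);
translate([155, 163, 11]) cube([11, 420, 150]);
translate([355, 163, 11]) cube([11, 420, 150]);


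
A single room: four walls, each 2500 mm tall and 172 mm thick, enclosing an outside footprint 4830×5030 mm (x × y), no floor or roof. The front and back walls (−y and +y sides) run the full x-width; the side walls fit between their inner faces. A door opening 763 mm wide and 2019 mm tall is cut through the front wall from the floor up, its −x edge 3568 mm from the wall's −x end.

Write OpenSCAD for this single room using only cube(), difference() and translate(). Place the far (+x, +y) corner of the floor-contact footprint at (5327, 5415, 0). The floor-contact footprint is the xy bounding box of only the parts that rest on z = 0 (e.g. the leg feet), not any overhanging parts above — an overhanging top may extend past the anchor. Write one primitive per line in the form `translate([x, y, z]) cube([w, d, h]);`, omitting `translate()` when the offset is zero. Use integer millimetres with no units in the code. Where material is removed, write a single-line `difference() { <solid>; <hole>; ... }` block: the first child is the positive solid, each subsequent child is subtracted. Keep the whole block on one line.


difference() { translate([497, 385, 0]) cube([4830, 172, 2500]); translate([4065, 385, 0]) cube([763, 172, 2019]); }
translate([497, 5243, 0]) cube([4830, 172, 2500]);
translate([497, 557, 0]) cube([172, 4686, 2500]);
translate([5155, 557, 0]) cube([172, 4686, 2500]);


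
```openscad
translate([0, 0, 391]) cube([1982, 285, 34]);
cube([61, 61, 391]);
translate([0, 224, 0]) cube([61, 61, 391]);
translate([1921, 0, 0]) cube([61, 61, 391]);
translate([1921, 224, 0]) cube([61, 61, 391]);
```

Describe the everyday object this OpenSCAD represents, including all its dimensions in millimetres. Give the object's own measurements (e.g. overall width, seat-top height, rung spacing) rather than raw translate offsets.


A long wooden bench with a 1982 mm (x) × 285 mm (y) seat, 34 mm thick, its top surface 425 mm above the floor. Four 61 mm square legs at the seat corners, flush with the edges, run from z = 0 to the seat underside.


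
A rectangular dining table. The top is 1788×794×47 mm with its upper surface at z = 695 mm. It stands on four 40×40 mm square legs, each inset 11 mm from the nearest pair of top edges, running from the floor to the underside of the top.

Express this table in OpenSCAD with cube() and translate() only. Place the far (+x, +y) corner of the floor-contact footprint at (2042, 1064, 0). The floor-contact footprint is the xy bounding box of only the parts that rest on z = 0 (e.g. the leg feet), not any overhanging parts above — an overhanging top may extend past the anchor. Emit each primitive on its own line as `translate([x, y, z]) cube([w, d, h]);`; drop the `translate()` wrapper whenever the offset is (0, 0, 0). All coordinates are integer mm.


translate([265, 281, 648]) cube([1788, 794, 47]);
translate([276, 292, 0]) cube([40, 40, 648]);
translate([2002, 292, 0]) cube([40, 40, 648]);
translate([276, 1024, 0]) cube([40, 40, 648]);
translate([2002, 1024, 0]) cube([40, 40, 648]);


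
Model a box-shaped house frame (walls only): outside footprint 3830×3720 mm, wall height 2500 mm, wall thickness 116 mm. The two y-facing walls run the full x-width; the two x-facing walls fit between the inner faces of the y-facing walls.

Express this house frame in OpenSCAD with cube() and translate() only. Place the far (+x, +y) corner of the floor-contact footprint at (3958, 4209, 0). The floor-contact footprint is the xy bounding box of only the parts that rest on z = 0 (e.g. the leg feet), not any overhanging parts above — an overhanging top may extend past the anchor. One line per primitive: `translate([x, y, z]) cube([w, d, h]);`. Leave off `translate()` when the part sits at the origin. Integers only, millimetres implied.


translate([128, 489, 0]) cube([3830, 116, 2500]);
translate([128, 4093, 0]) cube([3830, 116, 2500]);
translate([128, 605, 0]) cube([116, 3488, 2500]);
translate([3842, 605, 0]) cube([116, 3488, 2500]);


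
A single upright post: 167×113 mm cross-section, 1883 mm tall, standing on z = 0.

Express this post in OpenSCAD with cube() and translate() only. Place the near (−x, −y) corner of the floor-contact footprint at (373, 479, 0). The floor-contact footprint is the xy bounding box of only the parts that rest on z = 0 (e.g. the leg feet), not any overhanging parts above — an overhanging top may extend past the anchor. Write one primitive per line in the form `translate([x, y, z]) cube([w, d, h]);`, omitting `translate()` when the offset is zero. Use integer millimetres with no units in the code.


translate([373, 479, 0]) cube([167, 113, 1883]);


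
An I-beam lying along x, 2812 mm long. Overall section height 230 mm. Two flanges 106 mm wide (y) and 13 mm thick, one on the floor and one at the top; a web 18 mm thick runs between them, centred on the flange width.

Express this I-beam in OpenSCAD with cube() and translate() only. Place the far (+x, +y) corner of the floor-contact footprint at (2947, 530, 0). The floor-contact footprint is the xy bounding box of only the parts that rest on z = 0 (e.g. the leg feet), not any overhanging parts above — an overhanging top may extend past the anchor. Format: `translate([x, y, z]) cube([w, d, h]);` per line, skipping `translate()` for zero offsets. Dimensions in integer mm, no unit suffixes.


translate([135, 424, 0]) cube([2812, 106, 13]);
translate([135, 468, 13]) cube([2812, 18, 204]);
translate([135, 424, 217]) cube([2812, 106, 13]);


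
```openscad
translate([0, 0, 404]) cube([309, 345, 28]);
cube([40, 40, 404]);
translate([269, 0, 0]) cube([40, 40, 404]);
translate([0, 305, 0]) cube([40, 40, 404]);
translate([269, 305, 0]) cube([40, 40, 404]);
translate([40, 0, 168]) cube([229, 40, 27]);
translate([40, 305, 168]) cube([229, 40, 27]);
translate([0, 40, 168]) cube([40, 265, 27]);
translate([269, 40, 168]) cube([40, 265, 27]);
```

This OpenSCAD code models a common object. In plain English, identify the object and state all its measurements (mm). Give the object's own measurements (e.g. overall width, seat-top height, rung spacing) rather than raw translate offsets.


A simple wooden stool: a rectangular seat 309 mm (x) by 345 mm (y), 28 mm thick, top face at z = 432 mm, on four square legs, each 40×40 mm in cross-section. The legs rest on z = 0, each flush with a corner of the seat. Four stretchers, 40 mm wide and 27 mm tall, connect adjacent legs with their undersides at z = 168 mm, each running between the inner faces of the legs it joins and aligned with the legs' outer faces on the other axis.


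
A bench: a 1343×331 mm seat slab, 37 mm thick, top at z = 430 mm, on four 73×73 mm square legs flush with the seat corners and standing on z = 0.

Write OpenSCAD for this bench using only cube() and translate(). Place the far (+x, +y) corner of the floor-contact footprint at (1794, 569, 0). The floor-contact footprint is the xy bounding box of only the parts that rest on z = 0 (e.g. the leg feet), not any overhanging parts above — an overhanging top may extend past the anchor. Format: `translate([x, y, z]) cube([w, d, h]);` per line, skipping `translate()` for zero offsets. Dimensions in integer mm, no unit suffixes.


// leg_h = 430 − 37 = 393
translate([451, 238, 393]) cube([1343, 331, 37]);
translate([451, 238, 0]) cube([73, 73, 393]);
translate([451, 496, 0]) cube([73, 73, 393]);
translate([1721, 238, 0]) cube([73, 73, 393]);
translate([1721, 496, 0]) cube([73, 73, 393]);


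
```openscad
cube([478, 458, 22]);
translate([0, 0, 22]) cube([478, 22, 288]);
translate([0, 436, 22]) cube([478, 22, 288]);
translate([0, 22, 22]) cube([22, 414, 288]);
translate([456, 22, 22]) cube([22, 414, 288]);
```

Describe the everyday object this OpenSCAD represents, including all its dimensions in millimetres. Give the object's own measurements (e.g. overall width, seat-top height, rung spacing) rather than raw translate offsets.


An open-topped rectangular box: outside dimensions 478×458×310 mm, with a uniform wall and base thickness of 22 mm. The base is a full 478×458 slab on the floor; four walls sit on top of the base. The front and back walls (the −y and +y sides) span the full width; the two side walls fit between them.


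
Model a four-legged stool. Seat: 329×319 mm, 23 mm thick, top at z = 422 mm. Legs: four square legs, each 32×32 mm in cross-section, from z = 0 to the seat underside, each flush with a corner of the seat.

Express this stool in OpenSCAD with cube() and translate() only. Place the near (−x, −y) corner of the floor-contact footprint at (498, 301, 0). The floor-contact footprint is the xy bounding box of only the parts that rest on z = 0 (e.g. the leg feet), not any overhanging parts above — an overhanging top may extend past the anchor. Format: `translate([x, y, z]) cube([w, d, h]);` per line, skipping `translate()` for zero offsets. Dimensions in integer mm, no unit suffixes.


// leg_h = 422 - 23 = 399
translate([498, 301, 399]) cube([329, 319, 23]);
translate([498, 301, 0]) cube([32, 32, 399]);
translate([795, 301, 0]) cube([32, 32, 399]);
translate([498, 588, 0]) cube([32, 32, 399]);
translate([795, 588, 0]) cube([32, 32, 399]);


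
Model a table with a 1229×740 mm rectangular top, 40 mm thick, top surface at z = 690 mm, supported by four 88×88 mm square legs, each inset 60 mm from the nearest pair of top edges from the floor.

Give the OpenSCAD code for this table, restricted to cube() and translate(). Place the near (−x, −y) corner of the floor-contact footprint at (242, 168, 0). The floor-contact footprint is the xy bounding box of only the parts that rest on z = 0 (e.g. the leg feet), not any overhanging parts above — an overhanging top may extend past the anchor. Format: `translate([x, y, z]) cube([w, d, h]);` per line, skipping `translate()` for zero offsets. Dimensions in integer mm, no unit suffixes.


translate([182, 108, 650]) cube([1229, 740, 40]);
translate([242, 168, 0]) cube([88, 88, 650]);
translate([1263, 168, 0]) cube([88, 88, 650]);
translate([242, 700, 0]) cube([88, 88, 650]);
translate([1263, 700, 0]) cube([88, 88, 650]);


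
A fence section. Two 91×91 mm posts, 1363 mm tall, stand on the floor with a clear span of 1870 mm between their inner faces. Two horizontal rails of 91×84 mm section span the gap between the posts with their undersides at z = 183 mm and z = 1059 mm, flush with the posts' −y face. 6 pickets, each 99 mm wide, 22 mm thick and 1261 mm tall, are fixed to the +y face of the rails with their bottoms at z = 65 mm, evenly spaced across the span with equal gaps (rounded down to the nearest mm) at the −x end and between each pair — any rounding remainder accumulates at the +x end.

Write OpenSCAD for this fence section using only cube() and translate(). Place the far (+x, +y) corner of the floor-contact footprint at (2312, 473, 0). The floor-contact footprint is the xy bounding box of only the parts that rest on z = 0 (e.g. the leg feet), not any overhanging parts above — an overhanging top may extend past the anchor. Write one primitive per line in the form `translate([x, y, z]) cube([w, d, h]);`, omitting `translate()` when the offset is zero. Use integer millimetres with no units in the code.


translate([260, 382, 0]) cube([91, 91, 1363]);
translate([2221, 382, 0]) cube([91, 91, 1363]);
translate([351, 382, 183]) cube([1870, 91, 84]);
translate([351, 382, 1059]) cube([1870, 91, 84]);
translate([533, 473, 65]) cube([99, 22, 1261]);
translate([814, 473, 65]) cube([99, 22, 1261]);
translate([1095, 473, 65]) cube([99, 22, 1261]);
translate([1376, 473, 65]) cube([99, 22, 1261]);
translate([1657, 473, 65]) cube([99, 22, 1261]);
translate([1938, 473, 65]) cube([99, 22, 1261]);


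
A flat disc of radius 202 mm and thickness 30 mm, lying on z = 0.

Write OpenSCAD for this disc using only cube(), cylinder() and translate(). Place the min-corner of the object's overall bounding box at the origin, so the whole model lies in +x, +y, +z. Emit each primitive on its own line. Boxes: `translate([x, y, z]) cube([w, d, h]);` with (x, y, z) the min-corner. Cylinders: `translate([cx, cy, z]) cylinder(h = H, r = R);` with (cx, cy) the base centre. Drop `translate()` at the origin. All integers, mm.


translate([202, 202, 0]) cylinder(h = 30, r = 202);


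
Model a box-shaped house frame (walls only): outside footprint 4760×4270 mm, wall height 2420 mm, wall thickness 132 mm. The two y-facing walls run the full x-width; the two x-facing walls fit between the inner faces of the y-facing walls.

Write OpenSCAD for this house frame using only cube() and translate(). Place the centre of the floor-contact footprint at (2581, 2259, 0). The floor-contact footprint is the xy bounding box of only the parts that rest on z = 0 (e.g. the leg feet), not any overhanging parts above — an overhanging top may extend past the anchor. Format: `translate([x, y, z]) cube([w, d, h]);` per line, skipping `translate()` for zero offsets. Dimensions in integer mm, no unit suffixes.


translate([201, 124, 0]) cube([4760, 132, 2420]);
translate([201, 4262, 0]) cube([4760, 132, 2420]);
translate([201, 256, 0]) cube([132, 4006, 2420]);
translate([4829, 256, 0]) cube([132, 4006, 2420]);


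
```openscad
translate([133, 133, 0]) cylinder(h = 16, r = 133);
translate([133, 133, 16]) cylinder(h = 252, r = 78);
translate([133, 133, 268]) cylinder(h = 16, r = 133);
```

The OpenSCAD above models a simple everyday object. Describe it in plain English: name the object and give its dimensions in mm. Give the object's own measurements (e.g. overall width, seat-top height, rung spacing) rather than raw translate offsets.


A spool: two coaxial disc flanges of radius 133 mm and thickness 16 mm, joined by a core cylinder of radius 78 mm and height 252 mm. The lower flange rests on z = 0 and the three cylinders share a vertical axis.


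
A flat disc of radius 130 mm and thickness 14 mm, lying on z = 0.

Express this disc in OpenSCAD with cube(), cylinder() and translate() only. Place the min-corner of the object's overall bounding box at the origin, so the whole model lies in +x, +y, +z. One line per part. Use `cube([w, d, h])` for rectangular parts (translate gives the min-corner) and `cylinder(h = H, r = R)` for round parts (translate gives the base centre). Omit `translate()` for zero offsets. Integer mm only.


translate([130, 130, 0]) cylinder(h = 14, r = 130);


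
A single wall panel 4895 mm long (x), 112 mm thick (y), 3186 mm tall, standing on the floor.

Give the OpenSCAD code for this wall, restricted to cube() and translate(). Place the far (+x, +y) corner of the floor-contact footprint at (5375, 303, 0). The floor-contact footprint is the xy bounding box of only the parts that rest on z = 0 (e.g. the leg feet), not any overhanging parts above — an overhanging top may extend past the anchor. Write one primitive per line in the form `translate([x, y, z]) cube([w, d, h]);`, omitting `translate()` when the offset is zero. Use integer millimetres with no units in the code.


translate([480, 191, 0]) cube([4895, 112, 3186]);


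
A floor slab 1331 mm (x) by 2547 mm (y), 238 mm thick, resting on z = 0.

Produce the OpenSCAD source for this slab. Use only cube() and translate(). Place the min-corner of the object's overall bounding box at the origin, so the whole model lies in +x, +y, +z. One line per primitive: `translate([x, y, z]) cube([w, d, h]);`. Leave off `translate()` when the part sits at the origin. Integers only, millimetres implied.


cube([1331, 2547, 238]);


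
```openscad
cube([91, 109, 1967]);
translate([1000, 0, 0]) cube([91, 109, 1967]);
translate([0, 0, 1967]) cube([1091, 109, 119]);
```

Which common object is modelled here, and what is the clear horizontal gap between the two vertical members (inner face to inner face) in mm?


A door frame. The clear opening width is 909 mm.

Two 1967 mm tall posts with a header on top — a door frame. The left jamb is 91 mm wide at x = 0; the right jamb starts at x = 1000. The clear opening is 1000 − 91 = 909 mm.


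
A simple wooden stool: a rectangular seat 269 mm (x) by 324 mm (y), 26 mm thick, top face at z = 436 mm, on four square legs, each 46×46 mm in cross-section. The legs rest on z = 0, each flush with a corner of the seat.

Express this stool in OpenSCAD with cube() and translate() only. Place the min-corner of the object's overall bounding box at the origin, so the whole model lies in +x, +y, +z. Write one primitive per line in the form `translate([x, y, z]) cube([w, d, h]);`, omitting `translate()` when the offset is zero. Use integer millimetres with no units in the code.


// leg_h = 436 - 26 = 410
translate([0, 0, 410]) cube([269, 324, 26]);
cube([46, 46, 410]);
translate([223, 0, 0]) cube([46, 46, 410]);
translate([0, 278, 0]) cube([46, 46, 410]);
translate([223, 278, 0]) cube([46, 46, 410]);


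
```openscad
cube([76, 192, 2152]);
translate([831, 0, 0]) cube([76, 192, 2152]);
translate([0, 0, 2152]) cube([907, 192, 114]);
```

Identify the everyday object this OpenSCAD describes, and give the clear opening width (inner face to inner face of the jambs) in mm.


A door frame. The clear opening width is 755 mm.

Two 2152 mm tall posts with a header on top — a door frame. The left jamb is 76 mm wide at x = 0; the right jamb starts at x = 831. The clear opening is 831 − 76 = 755 mm.


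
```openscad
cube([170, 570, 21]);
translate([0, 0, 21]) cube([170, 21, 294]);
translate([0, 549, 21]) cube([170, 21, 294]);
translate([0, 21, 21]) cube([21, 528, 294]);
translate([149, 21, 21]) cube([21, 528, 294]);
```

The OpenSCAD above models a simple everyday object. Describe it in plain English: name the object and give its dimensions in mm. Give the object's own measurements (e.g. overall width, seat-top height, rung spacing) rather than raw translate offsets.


An open-topped rectangular box: outside dimensions 170×570×315 mm, with a uniform wall and base thickness of 21 mm. The base is a full 170×570 slab on the floor; four walls sit on top of the base. The front and back walls (the −y and +y sides) span the full width; the two side walls fit between them.


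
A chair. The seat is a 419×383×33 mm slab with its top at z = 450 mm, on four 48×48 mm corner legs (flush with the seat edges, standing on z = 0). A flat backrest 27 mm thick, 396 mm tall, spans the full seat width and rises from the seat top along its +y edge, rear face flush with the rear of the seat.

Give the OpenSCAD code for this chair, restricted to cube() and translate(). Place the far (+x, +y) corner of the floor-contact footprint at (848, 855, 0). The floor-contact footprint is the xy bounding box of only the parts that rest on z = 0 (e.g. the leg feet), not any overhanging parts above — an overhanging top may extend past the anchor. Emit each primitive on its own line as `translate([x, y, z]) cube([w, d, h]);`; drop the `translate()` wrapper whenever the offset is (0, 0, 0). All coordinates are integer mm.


translate([429, 472, 417]) cube([419, 383, 33]);
translate([429, 472, 0]) cube([48, 48, 417]);
translate([800, 472, 0]) cube([48, 48, 417]);
translate([429, 807, 0]) cube([48, 48, 417]);
translate([800, 807, 0]) cube([48, 48, 417]);
translate([429, 828, 450]) cube([419, 27, 396]);


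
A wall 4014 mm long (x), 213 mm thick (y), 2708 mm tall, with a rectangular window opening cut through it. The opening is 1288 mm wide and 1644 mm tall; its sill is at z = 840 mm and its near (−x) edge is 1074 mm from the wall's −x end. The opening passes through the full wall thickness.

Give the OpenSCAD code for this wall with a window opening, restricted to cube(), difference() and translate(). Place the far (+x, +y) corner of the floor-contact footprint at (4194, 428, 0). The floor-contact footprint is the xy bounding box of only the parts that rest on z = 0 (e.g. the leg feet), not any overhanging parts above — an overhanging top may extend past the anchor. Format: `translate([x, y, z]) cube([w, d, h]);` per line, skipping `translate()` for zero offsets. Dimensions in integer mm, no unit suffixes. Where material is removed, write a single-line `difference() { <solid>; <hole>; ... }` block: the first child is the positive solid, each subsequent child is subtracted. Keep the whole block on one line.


difference() { translate([180, 215, 0]) cube([4014, 213, 2708]); translate([1254, 215, 840]) cube([1288, 213, 1644]); }


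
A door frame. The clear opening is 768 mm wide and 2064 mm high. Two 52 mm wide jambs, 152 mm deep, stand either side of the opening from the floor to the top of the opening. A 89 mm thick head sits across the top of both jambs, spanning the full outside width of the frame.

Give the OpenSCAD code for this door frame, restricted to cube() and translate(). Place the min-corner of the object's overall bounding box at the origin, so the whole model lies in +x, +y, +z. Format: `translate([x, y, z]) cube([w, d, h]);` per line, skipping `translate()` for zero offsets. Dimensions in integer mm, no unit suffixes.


cube([52, 152, 2064]);
translate([820, 0, 0]) cube([52, 152, 2064]);
translate([0, 0, 2064]) cube([872, 152, 89]);


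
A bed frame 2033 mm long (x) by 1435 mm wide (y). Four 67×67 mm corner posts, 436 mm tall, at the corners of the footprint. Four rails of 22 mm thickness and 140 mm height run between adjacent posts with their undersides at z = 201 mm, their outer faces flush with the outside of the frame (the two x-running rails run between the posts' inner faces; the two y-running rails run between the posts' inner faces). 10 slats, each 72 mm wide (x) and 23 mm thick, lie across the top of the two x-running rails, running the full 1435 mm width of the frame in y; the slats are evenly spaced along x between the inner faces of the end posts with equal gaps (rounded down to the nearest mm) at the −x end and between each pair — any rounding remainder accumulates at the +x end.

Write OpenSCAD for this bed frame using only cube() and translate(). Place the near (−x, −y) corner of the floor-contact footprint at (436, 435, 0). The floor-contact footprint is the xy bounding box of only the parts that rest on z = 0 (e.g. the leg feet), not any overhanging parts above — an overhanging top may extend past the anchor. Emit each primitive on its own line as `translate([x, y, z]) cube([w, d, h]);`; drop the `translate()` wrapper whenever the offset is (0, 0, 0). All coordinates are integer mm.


translate([436, 435, 0]) cube([67, 67, 436]);
translate([436, 1803, 0]) cube([67, 67, 436]);
translate([2402, 435, 0]) cube([67, 67, 436]);
translate([2402, 1803, 0]) cube([67, 67, 436]);
translate([503, 435, 201]) cube([1899, 22, 140]);
translate([503, 1848, 201]) cube([1899, 22, 140]);
translate([436, 502, 201]) cube([22, 1301, 140]);
translate([2447, 502, 201]) cube([22, 1301, 140]);
translate([610, 435, 341]) cube([72, 1435, 23]);
translate([789, 435, 341]) cube([72, 1435, 23]);
translate([968, 435, 341]) cube([72, 1435, 23]);
translate([1147, 435, 341]) cube([72, 1435, 23]);
translate([1326, 435, 341]) cube([72, 1435, 23]);
translate([1505, 435, 341]) cube([72, 1435, 23]);
translate([1684, 435, 341]) cube([72, 1435, 23]);
translate([1863, 435, 341]) cube([72, 1435, 23]);
translate([2042, 435, 341]) cube([72, 1435, 23]);
translate([2221, 435, 341]) cube([72, 1435, 23]);


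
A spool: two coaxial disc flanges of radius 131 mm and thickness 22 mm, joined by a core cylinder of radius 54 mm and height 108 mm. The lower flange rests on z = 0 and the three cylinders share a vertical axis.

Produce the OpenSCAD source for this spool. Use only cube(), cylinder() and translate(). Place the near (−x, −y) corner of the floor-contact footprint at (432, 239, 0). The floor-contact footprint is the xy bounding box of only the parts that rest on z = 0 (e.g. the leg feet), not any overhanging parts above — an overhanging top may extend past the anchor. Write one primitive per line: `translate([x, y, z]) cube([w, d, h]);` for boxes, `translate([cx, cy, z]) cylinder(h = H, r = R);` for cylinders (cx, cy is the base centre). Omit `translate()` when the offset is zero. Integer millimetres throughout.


translate([563, 370, 0]) cylinder(h = 22, r = 131);
translate([563, 370, 22]) cylinder(h = 108, r = 54);
translate([563, 370, 130]) cylinder(h = 22, r = 131);


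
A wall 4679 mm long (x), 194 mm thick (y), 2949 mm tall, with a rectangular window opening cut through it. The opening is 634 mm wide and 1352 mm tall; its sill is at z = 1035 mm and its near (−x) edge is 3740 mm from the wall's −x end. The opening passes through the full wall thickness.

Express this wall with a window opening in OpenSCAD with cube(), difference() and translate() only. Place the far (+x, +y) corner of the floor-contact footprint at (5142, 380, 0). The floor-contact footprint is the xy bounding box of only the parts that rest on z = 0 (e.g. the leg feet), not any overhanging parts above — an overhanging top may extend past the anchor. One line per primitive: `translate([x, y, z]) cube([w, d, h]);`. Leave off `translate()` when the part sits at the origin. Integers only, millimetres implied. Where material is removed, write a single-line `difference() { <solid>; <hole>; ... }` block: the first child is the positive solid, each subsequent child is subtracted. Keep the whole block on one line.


difference() { translate([463, 186, 0]) cube([4679, 194, 2949]); translate([4203, 186, 1035]) cube([634, 194, 1352]); }


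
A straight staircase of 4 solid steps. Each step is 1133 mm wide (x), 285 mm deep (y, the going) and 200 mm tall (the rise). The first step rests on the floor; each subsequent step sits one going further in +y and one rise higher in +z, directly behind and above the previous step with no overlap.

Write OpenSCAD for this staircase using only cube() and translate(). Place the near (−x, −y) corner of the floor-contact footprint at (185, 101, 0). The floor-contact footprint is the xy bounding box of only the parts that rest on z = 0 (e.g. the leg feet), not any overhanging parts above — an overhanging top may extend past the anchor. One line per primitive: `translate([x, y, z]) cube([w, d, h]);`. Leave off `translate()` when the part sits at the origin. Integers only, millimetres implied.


translate([185, 101, 0]) cube([1133, 285, 200]);
translate([185, 386, 200]) cube([1133, 285, 200]);
translate([185, 671, 400]) cube([1133, 285, 200]);
translate([185, 956, 600]) cube([1133, 285, 200]);


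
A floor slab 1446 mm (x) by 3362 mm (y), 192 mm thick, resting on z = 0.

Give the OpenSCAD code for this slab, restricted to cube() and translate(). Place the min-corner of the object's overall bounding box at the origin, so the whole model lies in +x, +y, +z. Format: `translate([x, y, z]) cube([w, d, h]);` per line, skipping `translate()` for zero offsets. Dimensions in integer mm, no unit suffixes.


cube([1446, 3362, 192]);


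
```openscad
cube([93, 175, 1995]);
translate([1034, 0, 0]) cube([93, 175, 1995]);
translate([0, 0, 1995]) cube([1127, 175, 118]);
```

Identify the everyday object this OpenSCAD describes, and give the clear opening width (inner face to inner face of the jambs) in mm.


A door frame. The clear opening width is 941 mm.

Two 1995 mm tall posts with a header on top — a door frame. The left jamb is 93 mm wide at x = 0; the right jamb starts at x = 1034. The clear opening is 1034 − 93 = 941 mm.


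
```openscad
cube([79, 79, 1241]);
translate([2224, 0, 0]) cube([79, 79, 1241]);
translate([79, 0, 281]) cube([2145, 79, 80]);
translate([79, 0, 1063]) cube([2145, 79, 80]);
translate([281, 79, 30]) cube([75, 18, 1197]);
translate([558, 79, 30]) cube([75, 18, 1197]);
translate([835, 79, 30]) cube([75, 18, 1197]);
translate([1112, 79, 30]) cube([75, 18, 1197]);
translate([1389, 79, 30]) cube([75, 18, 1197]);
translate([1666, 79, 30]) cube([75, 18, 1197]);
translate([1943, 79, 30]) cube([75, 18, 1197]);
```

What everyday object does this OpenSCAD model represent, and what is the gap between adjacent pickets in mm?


A fence section. The picket gap is 202 mm.

Two posts, two rails, 7 pickets — a fence section. Span 2145 mm holds 7 pickets of 75 mm with 8 equal gaps: ⌊(2145 − 7·75) / 8⌋ = 202 mm.


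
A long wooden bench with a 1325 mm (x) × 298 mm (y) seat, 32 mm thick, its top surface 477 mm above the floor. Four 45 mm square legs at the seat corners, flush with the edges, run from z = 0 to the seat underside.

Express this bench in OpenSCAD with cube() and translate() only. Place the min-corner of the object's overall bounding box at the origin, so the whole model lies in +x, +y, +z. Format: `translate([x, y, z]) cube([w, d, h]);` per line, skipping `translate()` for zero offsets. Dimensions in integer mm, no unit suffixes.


translate([0, 0, 445]) cube([1325, 298, 32]);
cube([45, 45, 445]);
translate([0, 253, 0]) cube([45, 45, 445]);
translate([1280, 0, 0]) cube([45, 45, 445]);
translate([1280, 253, 0]) cube([45, 45, 445]);


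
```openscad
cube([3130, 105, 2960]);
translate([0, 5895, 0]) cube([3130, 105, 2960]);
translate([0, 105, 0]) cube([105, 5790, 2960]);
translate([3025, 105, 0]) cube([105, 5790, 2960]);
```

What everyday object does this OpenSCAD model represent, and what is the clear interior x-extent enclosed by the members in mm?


A house (or room) frame. The interior width is 2920 mm.

Four 2960 mm walls enclosing a rectangle with no floor or roof — a room or house frame. Outside width is 3130 mm and wall thickness is 105 mm, so the interior width is 3130 − 2 × 105 = 2920 mm.


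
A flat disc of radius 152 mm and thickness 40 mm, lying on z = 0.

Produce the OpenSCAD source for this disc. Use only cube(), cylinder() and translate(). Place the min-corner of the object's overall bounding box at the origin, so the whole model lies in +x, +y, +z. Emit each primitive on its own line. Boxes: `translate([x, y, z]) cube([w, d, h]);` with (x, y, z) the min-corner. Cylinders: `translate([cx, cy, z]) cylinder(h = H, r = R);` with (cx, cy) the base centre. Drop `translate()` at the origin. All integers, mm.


translate([152, 152, 0]) cylinder(h = 40, r = 152);


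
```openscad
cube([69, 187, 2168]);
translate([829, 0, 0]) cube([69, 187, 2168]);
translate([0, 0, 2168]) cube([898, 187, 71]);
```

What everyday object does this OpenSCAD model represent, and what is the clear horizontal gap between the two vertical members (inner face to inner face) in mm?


A door frame. The clear opening width is 760 mm.

Two 2168 mm tall posts with a header on top — a door frame. The left jamb is 69 mm wide at x = 0; the right jamb starts at x = 829. The clear opening is 829 − 69 = 760 mm.


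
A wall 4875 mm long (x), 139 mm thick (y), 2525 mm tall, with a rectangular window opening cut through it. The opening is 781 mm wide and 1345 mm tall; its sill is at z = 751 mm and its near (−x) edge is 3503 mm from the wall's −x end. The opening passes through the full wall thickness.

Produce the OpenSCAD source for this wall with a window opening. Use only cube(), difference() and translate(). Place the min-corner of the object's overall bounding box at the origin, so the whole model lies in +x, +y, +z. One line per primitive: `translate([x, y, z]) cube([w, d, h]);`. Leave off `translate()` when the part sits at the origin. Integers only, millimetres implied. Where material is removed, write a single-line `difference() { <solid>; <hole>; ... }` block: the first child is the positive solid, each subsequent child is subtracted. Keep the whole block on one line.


difference() { cube([4875, 139, 2525]); translate([3503, 0, 751]) cube([781, 139, 1345]); }


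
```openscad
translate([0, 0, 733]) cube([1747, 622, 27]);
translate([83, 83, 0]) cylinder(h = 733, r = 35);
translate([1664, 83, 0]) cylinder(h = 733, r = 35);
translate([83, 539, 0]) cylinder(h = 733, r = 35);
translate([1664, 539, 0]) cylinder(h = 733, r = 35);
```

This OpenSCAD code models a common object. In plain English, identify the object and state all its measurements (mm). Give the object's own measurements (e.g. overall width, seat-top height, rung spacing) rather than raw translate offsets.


A rectangular dining table. The top is 1747×622×27 mm with its upper surface at z = 760 mm. It stands on four round legs of 70 mm diameter, each leg's bounding box inset 48 mm from the nearest pair of top edges, running from the floor to the underside of the top.


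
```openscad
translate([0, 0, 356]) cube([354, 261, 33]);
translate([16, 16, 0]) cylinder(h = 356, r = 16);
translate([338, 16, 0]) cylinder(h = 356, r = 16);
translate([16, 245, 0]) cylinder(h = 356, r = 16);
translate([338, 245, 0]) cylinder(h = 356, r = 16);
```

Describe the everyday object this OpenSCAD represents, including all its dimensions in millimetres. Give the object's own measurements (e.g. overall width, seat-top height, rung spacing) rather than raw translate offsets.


A four-legged stool. The seat is a 354×261×33 mm slab whose top surface is at z = 389 mm; four round legs, each 32 mm in diameter, run from the floor (z = 0) to the underside of the seat, each leg's axis is inset half a diameter from the nearest pair of seat edges (so the leg's bounding box is flush with the corner).


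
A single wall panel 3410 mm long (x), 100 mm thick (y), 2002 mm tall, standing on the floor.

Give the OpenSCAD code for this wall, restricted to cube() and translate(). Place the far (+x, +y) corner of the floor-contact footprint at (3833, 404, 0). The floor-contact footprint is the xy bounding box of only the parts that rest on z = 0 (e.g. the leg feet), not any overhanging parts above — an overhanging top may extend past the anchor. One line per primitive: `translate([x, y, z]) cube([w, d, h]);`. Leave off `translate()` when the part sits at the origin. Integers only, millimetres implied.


translate([423, 304, 0]) cube([3410, 100, 2002]);


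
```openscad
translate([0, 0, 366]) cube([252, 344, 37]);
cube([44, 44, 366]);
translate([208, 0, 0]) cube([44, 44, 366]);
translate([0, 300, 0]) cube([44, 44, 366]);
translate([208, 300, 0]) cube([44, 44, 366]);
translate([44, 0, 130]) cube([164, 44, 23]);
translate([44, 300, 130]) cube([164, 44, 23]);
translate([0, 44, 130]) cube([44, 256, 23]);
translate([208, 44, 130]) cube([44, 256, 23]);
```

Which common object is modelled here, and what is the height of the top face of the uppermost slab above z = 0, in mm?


A stool. The seat height is 403 mm.

A 252×344×37 slab at z = 366 on four corner posts — a stool. The seat top is 366 + 37 = 403 mm.


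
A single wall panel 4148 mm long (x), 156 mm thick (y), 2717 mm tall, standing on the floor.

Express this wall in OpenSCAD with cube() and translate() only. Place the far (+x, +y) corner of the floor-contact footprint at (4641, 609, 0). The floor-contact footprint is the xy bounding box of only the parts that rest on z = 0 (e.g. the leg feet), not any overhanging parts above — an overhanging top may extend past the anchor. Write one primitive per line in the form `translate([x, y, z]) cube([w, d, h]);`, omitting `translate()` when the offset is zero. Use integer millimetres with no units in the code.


translate([493, 453, 0]) cube([4148, 156, 2717]);
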